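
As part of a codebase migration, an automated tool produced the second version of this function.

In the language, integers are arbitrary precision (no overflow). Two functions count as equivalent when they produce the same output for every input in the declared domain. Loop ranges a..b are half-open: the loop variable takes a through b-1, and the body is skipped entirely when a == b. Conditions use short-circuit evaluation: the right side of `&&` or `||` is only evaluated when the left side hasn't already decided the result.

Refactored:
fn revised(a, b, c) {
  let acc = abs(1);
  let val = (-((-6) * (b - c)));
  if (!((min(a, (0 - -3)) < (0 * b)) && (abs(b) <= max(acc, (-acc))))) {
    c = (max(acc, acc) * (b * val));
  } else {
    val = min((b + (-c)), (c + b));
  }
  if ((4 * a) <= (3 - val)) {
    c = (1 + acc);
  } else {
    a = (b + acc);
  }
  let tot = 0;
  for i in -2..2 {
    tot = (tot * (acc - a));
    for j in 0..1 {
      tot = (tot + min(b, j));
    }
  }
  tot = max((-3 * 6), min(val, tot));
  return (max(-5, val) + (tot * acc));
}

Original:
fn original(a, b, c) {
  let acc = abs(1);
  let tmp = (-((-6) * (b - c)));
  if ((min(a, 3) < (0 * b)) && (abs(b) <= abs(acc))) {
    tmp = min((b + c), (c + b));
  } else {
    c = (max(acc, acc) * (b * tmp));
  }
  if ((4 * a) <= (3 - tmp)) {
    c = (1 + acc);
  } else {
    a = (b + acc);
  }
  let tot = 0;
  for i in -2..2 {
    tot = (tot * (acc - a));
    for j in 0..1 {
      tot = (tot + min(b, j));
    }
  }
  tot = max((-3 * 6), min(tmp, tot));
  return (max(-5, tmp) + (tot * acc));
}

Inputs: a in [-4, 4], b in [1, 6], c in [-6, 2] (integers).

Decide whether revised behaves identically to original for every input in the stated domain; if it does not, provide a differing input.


There is a counterexample at a=-4, b=1, c=1: 2 on one side, 0 on the other.
original: acc := 1 | tmp := 0 | ((min(a, 3) < (0 * b)) && (abs(b) <= abs(acc))): true | tmp := 2 | ((4 * a) <= (3 - tmp)): true | c := 2 | tot := 0 | iter i=-2: | tot := 0 | iter j=0: | tot := 0 | iter i=-1: | tot := 0 | iter j=0: | tot := 0 | iter i=0: | tot := 0 | iter j=0: | tot := 0 | iter i=1: | tot := 0 | iter j=0: | tot := 0 | tot := 0 | result 2
revised: acc := 1 | val := 0 | (!((min(a, (0 - -3)) < (0 * b)) && (abs(b) <= max(acc, (-acc))))): false | val := 0 | ((4 * a) <= (3 - val)): true | c := 2 | tot := 0 | iter i=-2: | tot := 0 | iter j=0: | tot := 0 | iter i=-1: | tot := 0 | iter j=0: | tot := 0 | iter i=0: | tot := 0 | iter j=0: | tot := 0 | iter i=1: | tot := 0 | iter j=0: | tot := 0 | tot := 0 | result 0
verdict: not equivalent; witness: a=-4, b=1, c=1


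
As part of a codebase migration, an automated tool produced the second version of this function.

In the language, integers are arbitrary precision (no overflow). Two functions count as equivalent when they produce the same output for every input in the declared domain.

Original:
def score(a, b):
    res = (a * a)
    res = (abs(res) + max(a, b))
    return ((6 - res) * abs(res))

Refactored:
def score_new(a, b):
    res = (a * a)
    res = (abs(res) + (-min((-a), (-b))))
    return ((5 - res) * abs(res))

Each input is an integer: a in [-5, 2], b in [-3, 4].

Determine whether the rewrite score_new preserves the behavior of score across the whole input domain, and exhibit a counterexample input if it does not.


Try a=-5, b=-3.
score: res=25, then res=22, then returns -352
score_new: res=25, then res=22, then returns -374
-352 vs -374 — the two versions disagree here.
verdict: not equivalent; witness: a=-5, b=-3


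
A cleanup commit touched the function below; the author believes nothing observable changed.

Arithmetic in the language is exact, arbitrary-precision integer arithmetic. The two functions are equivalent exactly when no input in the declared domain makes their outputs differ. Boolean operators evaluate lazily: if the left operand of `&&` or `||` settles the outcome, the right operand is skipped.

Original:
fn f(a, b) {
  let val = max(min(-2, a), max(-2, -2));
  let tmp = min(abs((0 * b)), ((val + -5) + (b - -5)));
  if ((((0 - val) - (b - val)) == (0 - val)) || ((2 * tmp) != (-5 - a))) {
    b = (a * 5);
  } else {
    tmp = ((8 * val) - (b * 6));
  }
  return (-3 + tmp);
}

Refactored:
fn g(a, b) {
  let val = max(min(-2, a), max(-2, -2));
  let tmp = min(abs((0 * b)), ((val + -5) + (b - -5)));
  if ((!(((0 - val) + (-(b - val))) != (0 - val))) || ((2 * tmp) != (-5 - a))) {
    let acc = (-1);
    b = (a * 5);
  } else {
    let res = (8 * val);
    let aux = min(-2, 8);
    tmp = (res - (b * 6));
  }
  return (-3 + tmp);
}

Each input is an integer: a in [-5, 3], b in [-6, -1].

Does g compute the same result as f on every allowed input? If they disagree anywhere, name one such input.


Equivalent — the differences include boolean connective usage differs, plus local variable names differ, plus statement counts differ, plus comparison usage differs, plus min/max/abs usage differs, plus arithmetic usage differs, plus constant usage differs, yet no declared input distinguishes the two.
Spot check at a=-2, b=-5 — f: val becomes -2; next tmp becomes -7; next ((((0 - val) - (b - val)) == (0 - val)) || ((2 * tmp) != (-5 - a))) evaluates to true; next b becomes -10; next final value -10. g: val becomes -2; next tmp becomes -7; next ((!(((0 - val) + (-(b - val))) != (0 - val))) || ((2 * tmp) != (-5 - a))) evaluates to true; next acc becomes -1; next b becomes -10; next final value -10. Both give -10.
Every one of the 54 inputs gives matching results.
verdict: equivalent


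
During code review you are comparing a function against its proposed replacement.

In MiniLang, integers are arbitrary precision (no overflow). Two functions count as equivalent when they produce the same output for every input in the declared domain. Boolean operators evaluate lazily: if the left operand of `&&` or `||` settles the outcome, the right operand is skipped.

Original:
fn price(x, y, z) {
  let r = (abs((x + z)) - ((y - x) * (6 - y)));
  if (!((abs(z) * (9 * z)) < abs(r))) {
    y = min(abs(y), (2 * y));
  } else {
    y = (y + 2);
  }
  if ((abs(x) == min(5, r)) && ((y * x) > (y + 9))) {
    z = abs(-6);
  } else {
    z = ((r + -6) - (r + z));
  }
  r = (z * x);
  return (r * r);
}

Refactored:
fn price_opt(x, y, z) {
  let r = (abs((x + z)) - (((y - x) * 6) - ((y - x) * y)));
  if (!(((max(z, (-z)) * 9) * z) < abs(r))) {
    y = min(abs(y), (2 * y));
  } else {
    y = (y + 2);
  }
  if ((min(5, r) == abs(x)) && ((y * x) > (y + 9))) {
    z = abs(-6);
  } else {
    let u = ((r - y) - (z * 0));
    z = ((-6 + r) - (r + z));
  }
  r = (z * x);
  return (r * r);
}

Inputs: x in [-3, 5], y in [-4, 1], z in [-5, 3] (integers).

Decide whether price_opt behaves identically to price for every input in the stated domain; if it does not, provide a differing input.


Equivalent — the differences include arithmetic usage differs; and constant usage differs; and statement counts differ; and min/max/abs usage differs; and local variable names differ, yet no declared input distinguishes the two.
Spot check at x=-1, y=-3, z=0 — price: r = 19; (!((abs(z) * (9 * z)) < abs(r))) -> false; y = -1; ((abs(x) == min(5, r)) && ((y * x) > (y + 9))) -> false; z = -6; r = 6; return 36. price_opt: r = 19; (!(((max(z, (-z)) * 9) * z) < abs(r))) -> false; y = -1; ((min(5, r) == abs(x)) && ((y * x) > (y + 9))) -> false; u = 20; z = -6; r = 6; return 36. Both give 36.
An exhaustive pass over the 486 declared inputs shows identical outputs.
verdict: equivalent


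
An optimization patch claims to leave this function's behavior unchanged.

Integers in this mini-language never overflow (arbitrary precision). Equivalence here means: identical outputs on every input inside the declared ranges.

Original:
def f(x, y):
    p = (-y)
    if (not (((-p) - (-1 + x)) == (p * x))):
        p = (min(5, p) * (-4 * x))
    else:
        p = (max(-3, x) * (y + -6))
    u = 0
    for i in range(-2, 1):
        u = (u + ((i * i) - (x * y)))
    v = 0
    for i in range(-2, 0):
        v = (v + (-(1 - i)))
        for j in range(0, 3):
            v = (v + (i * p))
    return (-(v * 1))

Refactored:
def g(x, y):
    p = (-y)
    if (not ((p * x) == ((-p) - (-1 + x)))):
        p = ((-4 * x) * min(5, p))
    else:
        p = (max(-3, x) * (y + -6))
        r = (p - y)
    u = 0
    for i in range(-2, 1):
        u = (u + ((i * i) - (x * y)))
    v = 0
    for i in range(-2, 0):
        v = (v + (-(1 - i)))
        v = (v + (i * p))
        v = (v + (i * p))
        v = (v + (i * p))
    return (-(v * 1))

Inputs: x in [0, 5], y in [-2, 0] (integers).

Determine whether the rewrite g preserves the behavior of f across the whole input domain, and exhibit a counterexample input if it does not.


Comparing the listings, the differences include: loop structure differs; statement counts differ; arithmetic usage differs; local variable names differ.
As a probe, take x=3, y=-1: f runs p = 1; (not (((-p) - (-1 + x)) == (p * x))) -> true; p = -12; u = 0; [i=-2]; u = 7; [i=-1]; u = 11; [i=0]; u = 14; v = 0; [i=-2]; v = -3; [j=0]; v = 21; [j=1]; v = 45; [j=2]; v = 69; [i=-1]; v = 67; [j=0]; v = 79; [j=1]; v = 91; [j=2]; v = 103; return -103; g runs p = 1; (not ((p * x) == ((-p) - (-1 + x)))) -> true; p = -12; u = 0; [i=-2]; u = 7; [i=-1]; u = 11; [i=0]; u = 14; v = 0; [i=-2]; v = -3; v = 21; v = 45; v = 69; [i=-1]; v = 67; v = 79; v = 91; v = 103; return -103; both end at -103.
Across all 18 domain points the two functions coincide.
verdict: equivalent


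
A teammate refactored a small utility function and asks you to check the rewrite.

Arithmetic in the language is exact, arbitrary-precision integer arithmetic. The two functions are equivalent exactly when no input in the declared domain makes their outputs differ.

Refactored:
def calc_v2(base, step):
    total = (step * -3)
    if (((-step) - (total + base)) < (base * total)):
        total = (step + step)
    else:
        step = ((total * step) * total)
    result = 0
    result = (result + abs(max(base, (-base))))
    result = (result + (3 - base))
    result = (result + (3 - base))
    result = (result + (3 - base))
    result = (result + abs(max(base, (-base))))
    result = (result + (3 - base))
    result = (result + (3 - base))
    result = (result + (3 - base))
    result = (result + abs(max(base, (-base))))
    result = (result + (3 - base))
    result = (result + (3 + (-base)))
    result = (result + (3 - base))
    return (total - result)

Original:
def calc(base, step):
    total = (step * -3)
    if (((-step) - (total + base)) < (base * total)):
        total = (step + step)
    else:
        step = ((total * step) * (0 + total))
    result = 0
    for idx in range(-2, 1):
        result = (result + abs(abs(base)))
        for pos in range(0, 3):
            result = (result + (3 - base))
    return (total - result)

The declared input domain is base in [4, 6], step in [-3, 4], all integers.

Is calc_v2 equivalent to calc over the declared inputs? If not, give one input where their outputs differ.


Equivalent — the differences include statement counts differ, and min/max/abs usage differs, and loop structure differs, and local variable names differ, and constant usage differs, and arithmetic usage differs, yet no declared input distinguishes the two.
One worked example (base=6, step=0) — calc: total becomes 0; next (((-step) - (total + base)) < (base * total)) evaluates to true; next total becomes 0; next result becomes 0; next at idx=-2:; next result becomes 6; next at pos=0:; next result becomes 3; next at pos=1:; next result becomes 0; next at pos=2:; next result becomes -3; next at idx=-1:; next result becomes 3; next at pos=0:; next result becomes 0; next at pos=1:; next result becomes -3; next at pos=2:; next result becomes -6; next at idx=0:; next result becomes 0; next at pos=0:; next result becomes -3; next at pos=1:; next result becomes -6; next at pos=2:; next result becomes -9; next final value 9; calc_v2: total becomes 0; next (((-step) - (total + base)) < (base * total)) evaluates to true; next total becomes 0; next result becomes 0; next result becomes 6; next result becomes 3; next result becomes 0; next result becomes -3; next result becomes 3; next result becomes 0; next result becomes -3; next result becomes -6; next result becomes 0; next result becomes -3; next result becomes -6; next result becomes -9; next final value 9; agreement on 9.
An exhaustive pass over the 24 declared inputs shows identical outputs.
verdict: equivalent


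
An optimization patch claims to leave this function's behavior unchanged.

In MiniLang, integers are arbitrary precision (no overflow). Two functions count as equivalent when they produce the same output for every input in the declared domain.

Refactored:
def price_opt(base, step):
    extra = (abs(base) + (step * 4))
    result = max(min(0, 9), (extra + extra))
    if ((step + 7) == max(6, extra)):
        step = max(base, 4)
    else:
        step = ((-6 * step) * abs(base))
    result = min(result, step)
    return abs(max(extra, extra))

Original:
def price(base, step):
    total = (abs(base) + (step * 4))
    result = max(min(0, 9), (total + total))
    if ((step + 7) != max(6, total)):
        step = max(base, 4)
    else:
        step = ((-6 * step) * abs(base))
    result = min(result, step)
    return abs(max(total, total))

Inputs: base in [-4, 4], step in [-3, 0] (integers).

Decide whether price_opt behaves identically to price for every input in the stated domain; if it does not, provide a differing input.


Equivalent. One difference looks behavioral, but it never changes the outcome for any declared input.
Sweeping the whole domain (36 inputs) finds no disagreement.
As a probe, take base=1, step=0: price runs total=1, then result=2, then ((step + 7) != max(6, total)) is true, then step=4, then result=2, then returns 1; price_opt runs extra=1, then result=2, then ((step + 7) == max(6, extra)) is false, then step=0, then result=0, then returns 1; both end at 1.
verdict: equivalent


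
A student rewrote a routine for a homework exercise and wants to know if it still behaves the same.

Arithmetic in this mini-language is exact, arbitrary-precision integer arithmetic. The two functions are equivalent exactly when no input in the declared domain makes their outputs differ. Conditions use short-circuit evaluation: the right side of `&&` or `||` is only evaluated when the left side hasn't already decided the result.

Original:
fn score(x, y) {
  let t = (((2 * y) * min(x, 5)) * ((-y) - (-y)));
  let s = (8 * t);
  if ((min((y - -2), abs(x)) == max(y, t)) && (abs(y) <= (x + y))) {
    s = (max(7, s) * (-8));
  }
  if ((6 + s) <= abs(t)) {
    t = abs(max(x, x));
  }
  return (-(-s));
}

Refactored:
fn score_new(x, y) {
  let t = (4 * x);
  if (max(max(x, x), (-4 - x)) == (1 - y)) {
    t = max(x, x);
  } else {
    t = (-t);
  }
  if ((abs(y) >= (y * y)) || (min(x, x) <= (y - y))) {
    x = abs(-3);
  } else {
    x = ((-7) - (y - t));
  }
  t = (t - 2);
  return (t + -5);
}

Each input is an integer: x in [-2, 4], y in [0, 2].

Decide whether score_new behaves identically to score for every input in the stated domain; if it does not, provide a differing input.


Run the pair on x=-2, y=0.
score: t := 0 | s := 0 | ((min((y - -2), abs(x)) == max(y, t)) && (abs(y) <= (x + y))): false | ((6 + s) <= abs(t)): false | result 0
score_new: t := -8 | (max(max(x, x), (-4 - x)) == (1 - y)): false | t := 8 | ((abs(y) >= (y * y)) || (min(x, x) <= (y - y))): true | x := 3 | t := 6 | result 1
0 vs 1 — the two versions disagree here.
verdict: not equivalent; witness: x=-2, y=0


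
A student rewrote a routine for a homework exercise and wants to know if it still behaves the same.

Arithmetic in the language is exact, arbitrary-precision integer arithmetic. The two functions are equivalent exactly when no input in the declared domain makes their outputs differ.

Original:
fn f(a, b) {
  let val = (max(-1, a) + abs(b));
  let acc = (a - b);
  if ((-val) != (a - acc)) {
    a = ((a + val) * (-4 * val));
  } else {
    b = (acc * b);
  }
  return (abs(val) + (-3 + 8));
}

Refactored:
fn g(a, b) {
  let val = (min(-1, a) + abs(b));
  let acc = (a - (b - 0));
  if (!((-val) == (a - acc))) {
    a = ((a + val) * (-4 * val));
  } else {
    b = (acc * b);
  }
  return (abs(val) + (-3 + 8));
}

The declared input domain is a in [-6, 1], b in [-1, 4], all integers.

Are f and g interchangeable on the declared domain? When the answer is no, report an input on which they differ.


The rewrite breaks on a=-6, b=-1, where the results are 5 and 10.
f: val := 0 | acc := -5 | ((-val) != (a - acc)): true | a := 0 | result 5
g: val := -5 | acc := -5 | (!((-val) == (a - acc))): true | a := -220 | result 10
verdict: not equivalent; witness: a=-6, b=-1


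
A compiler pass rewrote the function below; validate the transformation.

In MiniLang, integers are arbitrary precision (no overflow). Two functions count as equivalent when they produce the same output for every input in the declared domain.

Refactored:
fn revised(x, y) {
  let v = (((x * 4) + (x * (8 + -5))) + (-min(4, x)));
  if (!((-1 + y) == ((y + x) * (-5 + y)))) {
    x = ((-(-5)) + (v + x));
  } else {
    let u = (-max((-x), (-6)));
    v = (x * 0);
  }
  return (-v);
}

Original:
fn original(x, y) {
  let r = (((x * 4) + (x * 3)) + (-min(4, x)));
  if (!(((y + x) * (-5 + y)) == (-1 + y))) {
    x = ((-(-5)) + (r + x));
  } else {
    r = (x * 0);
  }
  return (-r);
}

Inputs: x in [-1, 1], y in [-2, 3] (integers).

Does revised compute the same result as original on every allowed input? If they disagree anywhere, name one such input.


Differences: min/max/abs usage differs, local variable names differ, constant usage differs, arithmetic usage differs, statement counts differ — yet all 18 inputs agree.
verdict: equivalent


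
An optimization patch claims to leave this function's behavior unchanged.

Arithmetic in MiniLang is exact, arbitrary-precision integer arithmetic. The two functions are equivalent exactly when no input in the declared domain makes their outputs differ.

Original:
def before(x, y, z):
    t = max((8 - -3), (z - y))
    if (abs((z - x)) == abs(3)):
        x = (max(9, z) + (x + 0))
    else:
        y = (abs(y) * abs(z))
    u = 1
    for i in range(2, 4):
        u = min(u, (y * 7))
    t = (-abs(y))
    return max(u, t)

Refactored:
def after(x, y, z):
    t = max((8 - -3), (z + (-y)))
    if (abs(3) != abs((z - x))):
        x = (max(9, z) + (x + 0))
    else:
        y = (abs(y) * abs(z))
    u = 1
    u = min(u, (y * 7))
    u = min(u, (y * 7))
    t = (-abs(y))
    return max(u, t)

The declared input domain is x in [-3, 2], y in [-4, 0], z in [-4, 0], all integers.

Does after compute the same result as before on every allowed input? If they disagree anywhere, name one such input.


At x=-3, y=-4, z=-4: before gives 1, after gives -4.
verdict: not equivalent; witness: x=-3, y=-4, z=-4


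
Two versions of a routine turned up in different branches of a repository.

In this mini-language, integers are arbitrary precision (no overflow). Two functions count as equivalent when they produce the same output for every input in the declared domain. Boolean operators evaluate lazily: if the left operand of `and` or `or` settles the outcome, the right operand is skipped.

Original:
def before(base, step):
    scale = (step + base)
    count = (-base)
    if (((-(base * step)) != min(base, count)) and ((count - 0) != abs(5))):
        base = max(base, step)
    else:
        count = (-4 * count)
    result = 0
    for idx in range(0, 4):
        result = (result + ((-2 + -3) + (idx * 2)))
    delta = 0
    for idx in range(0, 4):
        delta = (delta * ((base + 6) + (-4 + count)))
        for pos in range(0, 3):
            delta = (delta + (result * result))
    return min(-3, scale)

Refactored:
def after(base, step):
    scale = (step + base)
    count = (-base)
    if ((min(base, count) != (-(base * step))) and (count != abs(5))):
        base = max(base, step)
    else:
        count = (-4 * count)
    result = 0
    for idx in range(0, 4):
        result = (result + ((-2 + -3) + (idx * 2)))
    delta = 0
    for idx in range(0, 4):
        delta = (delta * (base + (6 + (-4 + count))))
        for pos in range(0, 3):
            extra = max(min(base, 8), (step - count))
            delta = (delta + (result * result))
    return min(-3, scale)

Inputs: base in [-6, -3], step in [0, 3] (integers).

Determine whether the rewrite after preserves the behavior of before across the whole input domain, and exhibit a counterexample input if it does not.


Differences: local variable names differ, plus min/max/abs usage differs, plus constant usage differs, plus statement counts differ — yet all 16 inputs agree.
verdict: equivalent


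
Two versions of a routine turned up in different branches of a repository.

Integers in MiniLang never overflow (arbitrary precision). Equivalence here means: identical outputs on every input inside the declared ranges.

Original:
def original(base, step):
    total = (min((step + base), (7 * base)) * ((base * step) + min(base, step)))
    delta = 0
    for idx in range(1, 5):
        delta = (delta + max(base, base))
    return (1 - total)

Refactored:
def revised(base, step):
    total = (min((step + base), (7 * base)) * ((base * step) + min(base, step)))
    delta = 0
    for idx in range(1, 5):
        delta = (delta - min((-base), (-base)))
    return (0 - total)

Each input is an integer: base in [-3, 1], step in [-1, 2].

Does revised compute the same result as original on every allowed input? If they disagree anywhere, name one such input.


Try base=-3, step=-1.
original: total = 0; delta = 0; [idx=1]; delta = -3; [idx=2]; delta = -6; [idx=3]; delta = -9; [idx=4]; delta = -12; return 1
revised: total = 0; delta = 0; [idx=1]; delta = -3; [idx=2]; delta = -6; [idx=3]; delta = -9; [idx=4]; delta = -12; return 0
1 and 0 differ, so these are not the same function on this domain.
verdict: not equivalent; witness: base=-3, step=-1


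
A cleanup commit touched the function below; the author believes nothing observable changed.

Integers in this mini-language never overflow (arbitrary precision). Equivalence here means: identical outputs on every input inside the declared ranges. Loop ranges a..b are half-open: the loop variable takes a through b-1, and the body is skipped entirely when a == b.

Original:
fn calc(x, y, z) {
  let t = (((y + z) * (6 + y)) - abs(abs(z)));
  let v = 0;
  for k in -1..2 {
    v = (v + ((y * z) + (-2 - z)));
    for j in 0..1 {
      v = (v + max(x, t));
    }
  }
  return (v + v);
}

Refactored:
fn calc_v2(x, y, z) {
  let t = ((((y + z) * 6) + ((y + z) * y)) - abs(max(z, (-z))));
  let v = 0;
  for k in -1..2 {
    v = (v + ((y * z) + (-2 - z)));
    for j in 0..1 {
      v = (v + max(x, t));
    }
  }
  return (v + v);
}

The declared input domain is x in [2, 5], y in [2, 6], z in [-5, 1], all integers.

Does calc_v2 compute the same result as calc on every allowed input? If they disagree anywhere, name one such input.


The two versions differ — the changes include min/max/abs usage differs; and arithmetic usage differs.
One worked example (x=3, y=2, z=-1) — calc: t = 7; v = 0; [k=-1]; v = -3; [j=0]; v = 4; [k=0]; v = 1; [j=0]; v = 8; [k=1]; v = 5; [j=0]; v = 12; return 24; calc_v2: t = 7; v = 0; [k=-1]; v = -3; [j=0]; v = 4; [k=0]; v = 1; [j=0]; v = 8; [k=1]; v = 5; [j=0]; v = 12; return 24; agreement on 24.
Sweeping the whole domain (140 inputs) finds no disagreement.
verdict: equivalent


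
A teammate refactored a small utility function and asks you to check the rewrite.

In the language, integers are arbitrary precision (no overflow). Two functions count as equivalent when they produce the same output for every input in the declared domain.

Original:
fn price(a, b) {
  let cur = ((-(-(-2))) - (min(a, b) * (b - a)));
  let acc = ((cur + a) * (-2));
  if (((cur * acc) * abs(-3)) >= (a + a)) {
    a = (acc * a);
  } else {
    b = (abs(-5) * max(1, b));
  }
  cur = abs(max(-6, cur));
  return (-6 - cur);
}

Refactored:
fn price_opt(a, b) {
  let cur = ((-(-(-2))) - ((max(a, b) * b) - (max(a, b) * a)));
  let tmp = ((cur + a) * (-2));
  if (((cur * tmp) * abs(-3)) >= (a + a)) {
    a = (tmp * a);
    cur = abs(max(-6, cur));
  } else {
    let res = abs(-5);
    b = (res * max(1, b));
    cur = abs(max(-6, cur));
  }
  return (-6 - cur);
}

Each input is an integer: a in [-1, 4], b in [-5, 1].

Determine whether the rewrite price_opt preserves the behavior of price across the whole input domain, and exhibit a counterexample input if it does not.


Try a=-1, b=-4.
price: cur=-14, then acc=30, then (((cur * acc) * abs(-3)) >= (a + a)) is false, then b=5, then cur=6, then returns -12
price_opt: cur=-5, then tmp=12, then (((cur * tmp) * abs(-3)) >= (a + a)) is false, then res=5, then b=5, then cur=5, then returns -11
-12 vs -11 — the two versions disagree here.
verdict: not equivalent; witness: a=-1, b=-4


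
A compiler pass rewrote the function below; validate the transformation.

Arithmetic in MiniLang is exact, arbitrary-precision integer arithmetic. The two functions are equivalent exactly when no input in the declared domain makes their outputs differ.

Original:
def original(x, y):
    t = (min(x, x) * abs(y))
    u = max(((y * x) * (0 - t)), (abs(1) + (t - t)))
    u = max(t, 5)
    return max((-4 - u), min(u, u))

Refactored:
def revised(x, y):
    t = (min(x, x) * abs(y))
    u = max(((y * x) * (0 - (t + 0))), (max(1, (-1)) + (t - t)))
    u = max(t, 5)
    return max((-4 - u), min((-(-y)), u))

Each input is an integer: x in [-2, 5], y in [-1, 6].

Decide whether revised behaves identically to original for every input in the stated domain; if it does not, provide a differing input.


Not equivalent: x=-2, y=-1 separates them (5 vs -1).
original: t becomes -2; next u becomes 4; next u becomes 5; next final value 5
revised: t becomes -2; next u becomes 4; next u becomes 5; next final value -1
verdict: not equivalent; witness: x=-2, y=-1


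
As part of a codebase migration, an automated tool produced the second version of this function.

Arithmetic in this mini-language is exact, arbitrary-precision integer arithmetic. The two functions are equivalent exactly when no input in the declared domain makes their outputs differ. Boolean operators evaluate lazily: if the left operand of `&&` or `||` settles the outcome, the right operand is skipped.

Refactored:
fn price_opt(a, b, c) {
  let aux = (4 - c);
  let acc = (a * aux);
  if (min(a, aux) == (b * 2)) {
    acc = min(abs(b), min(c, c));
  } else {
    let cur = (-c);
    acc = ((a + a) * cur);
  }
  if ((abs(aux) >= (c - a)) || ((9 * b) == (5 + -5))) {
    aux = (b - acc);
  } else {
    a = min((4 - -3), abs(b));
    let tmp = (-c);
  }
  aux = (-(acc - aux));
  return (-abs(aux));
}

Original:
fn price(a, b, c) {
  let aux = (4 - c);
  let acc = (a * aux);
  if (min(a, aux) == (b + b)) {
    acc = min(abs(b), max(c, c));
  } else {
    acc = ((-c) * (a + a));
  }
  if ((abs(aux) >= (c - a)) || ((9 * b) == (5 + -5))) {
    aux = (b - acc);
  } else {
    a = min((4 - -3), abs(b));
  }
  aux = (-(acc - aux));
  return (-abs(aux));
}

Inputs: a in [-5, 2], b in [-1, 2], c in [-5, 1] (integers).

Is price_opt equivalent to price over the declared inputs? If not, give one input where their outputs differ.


Equivalent. The one real change (`max(c, c)` became `min(c, c)`) has no effect anywhere in the declared ranges.
An exhaustive pass over the 224 declared inputs shows identical outputs.
Spot check at a=1, b=-1, c=-5 — price: aux := 9 | acc := 9 | (min(a, aux) == (b + b)): false | acc := 10 | ((abs(aux) >= (c - a)) || ((9 * b) == (5 + -5))): true | aux := -11 | aux := -21 | result -21. price_opt: aux := 9 | acc := 9 | (min(a, aux) == (b * 2)): false | cur := 5 | acc := 10 | ((abs(aux) >= (c - a)) || ((9 * b) == (5 + -5))): true | aux := -11 | aux := -21 | result -21. Both give -21.
verdict: equivalent


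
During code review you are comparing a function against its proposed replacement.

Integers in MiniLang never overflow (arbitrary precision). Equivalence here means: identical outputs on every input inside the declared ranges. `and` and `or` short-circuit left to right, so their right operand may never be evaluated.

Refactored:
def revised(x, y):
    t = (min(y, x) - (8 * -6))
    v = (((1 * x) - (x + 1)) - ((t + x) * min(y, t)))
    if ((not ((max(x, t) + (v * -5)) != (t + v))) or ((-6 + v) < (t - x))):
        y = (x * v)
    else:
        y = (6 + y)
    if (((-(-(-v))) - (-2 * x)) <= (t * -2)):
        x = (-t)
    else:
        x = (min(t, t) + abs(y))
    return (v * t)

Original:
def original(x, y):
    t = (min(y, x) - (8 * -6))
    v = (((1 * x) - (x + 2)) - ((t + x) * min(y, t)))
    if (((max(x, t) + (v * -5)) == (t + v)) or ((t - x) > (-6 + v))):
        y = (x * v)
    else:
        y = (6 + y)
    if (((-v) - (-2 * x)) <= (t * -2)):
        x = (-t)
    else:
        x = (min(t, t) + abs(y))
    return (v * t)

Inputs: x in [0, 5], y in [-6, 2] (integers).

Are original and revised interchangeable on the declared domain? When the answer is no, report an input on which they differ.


Run the pair on x=0, y=-6.
original: t := 42 | v := 250 | (((max(x, t) + (v * -5)) == (t + v)) or ((t - x) > (-6 + v))): false | y := 0 | (((-v) - (-2 * x)) <= (t * -2)): true | x := -42 | result 10500
revised: t := 42 | v := 251 | ((not ((max(x, t) + (v * -5)) != (t + v))) or ((-6 + v) < (t - x))): false | y := 0 | (((-(-(-v))) - (-2 * x)) <= (t * -2)): true | x := -42 | result 10542
10500 against 10542: the behavior changed.
verdict: not equivalent; witness: x=0, y=-6


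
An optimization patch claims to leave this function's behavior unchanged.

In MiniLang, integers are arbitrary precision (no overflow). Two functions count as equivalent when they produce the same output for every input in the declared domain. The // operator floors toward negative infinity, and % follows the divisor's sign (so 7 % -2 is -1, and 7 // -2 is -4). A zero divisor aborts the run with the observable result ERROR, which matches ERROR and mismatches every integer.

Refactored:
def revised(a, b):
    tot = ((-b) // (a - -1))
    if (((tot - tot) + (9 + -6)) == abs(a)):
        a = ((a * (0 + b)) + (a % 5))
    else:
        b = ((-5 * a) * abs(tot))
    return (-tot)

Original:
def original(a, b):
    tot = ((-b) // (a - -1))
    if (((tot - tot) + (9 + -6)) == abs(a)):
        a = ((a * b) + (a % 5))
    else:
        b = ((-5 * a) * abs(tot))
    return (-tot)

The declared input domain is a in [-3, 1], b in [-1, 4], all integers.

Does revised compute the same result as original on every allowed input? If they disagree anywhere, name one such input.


The two are interchangeable: constant usage differs, and arithmetic usage differs, and every declared input agrees.
As a probe, take a=-2, b=0: original runs tot := 0 | (((tot - tot) + (9 + -6)) == abs(a)): false | b := 0 | result 0; revised runs tot := 0 | (((tot - tot) + (9 + -6)) == abs(a)): false | b := 0 | result 0; both end at 0.
Across all 30 domain points the two functions coincide.
verdict: equivalent


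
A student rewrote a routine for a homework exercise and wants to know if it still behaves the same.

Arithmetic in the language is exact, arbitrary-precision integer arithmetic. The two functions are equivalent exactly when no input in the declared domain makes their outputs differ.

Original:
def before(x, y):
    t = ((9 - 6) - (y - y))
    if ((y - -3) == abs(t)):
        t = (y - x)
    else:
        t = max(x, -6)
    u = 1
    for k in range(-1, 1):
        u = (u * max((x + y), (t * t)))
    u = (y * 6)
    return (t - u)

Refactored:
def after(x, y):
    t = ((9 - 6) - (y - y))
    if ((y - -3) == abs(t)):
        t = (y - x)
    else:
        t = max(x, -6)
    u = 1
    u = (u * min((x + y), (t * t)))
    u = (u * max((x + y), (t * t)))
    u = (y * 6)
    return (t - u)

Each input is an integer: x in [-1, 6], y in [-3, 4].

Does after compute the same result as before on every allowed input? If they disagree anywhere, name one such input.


The one real change (`max((x + y), (t * t))` became `min((x + y), (t * t))`) has no effect anywhere in the declared ranges.
Tracing x=5, y=4: before: t := 3 | ((y - -3) == abs(t)): false | t := 5 | u := 1 | iter k=-1: | u := 25 | iter k=0: | u := 625 | u := 24 | result -19 | after: t := 3 | ((y - -3) == abs(t)): false | t := 5 | u := 1 | u := 9 | u := 225 | u := 24 | result -19 — matching result -19.
Across all 64 domain points the two functions coincide.
verdict: equivalent


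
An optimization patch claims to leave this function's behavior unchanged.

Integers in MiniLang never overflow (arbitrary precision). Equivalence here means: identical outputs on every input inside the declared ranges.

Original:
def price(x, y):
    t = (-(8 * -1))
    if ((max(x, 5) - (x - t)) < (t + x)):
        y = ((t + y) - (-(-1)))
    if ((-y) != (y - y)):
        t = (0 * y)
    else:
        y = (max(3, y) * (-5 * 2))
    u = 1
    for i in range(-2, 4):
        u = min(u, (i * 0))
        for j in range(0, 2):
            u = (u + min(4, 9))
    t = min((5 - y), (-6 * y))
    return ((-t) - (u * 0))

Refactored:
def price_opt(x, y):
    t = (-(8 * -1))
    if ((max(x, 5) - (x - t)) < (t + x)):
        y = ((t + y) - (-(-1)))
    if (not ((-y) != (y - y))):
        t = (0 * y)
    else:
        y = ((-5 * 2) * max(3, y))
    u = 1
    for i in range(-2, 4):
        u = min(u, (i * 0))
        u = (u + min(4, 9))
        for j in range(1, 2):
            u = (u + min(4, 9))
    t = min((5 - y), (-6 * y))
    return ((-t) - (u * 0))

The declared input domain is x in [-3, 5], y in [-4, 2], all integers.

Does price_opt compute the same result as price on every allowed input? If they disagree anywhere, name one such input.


Try x=-3, y=-4.
price: t = 8; ((max(x, 5) - (x - t)) < (t + x)) -> false; ((-y) != (y - y)) -> true; t = 0; u = 1; [i=-2]; u = 0; [j=0]; u = 4; [j=1]; u = 8; [i=-1]; u = 0; [j=0]; u = 4; [j=1]; u = 8; [i=0]; u = 0; [j=0]; u = 4; [j=1]; u = 8; [i=1]; u = 0; [j=0]; u = 4; [j=1]; u = 8; [i=2]; u = 0; [j=0]; u = 4; [j=1]; u = 8; [i=3]; u = 0; [j=0]; u = 4; [j=1]; u = 8; t = 9; return -9
price_opt: t = 8; ((max(x, 5) - (x - t)) < (t + x)) -> false; (not ((-y) != (y - y))) -> false; y = -30; u = 1; [i=-2]; u = 0; u = 4; [j=1]; u = 8; [i=-1]; u = 0; u = 4; [j=1]; u = 8; [i=0]; u = 0; u = 4; [j=1]; u = 8; [i=1]; u = 0; u = 4; [j=1]; u = 8; [i=2]; u = 0; u = 4; [j=1]; u = 8; [i=3]; u = 0; u = 4; [j=1]; u = 8; t = 35; return -35
-9 != -35, so the rewrite changes behavior.
verdict: not equivalent; witness: x=-3, y=-4


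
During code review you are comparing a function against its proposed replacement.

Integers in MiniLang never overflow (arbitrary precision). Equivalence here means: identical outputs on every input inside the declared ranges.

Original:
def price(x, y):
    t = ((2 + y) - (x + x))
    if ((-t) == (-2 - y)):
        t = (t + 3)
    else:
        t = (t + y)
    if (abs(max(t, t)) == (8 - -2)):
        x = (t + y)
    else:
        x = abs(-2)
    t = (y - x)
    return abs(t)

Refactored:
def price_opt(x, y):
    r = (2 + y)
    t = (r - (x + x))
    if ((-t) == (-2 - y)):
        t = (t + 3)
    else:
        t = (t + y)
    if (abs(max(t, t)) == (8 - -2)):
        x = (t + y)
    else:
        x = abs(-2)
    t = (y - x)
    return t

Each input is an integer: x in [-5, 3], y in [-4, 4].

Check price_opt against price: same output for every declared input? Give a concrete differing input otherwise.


Evaluate both at x=-5, y=-4.
price: t=8, then ((-t) == (-2 - y)) is false, then t=4, then (abs(max(t, t)) == (8 - -2)) is false, then x=2, then t=-6, then returns 6
price_opt: r=-2, then t=8, then ((-t) == (-2 - y)) is false, then t=4, then (abs(max(t, t)) == (8 - -2)) is false, then x=2, then t=-6, then returns -6
6 and -6 differ, so these are not the same function on this domain.
verdict: not equivalent; witness: x=-5, y=-4


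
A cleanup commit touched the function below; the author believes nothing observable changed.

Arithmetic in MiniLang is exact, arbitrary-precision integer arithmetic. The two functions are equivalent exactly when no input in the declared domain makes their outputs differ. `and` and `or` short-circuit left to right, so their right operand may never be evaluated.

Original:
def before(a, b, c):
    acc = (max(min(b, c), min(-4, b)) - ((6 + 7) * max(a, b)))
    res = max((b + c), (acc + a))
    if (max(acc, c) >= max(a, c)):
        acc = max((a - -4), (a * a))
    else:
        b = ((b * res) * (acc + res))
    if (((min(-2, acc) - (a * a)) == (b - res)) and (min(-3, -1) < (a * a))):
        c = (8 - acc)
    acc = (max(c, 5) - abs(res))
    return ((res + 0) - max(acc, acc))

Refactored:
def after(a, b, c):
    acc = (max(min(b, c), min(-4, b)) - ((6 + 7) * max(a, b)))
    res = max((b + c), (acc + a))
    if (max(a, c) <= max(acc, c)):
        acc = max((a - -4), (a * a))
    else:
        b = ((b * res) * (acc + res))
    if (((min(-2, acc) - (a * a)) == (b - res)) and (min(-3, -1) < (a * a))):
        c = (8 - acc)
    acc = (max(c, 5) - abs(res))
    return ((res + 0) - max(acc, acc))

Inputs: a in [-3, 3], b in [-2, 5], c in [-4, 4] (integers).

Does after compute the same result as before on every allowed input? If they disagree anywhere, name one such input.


Side by side, the visible changes include: comparison usage differs.
One worked example (a=3, b=3, c=1) — before: acc becomes -38; next res becomes 4; next (max(acc, c) >= max(a, c)) evaluates to false; next b becomes -408; next (((min(-2, acc) - (a * a)) == (b - res)) and (min(-3, -1) < (a * a))) evaluates to false; next acc becomes 1; next final value 3; after: acc becomes -38; next res becomes 4; next (max(a, c) <= max(acc, c)) evaluates to false; next b becomes -408; next (((min(-2, acc) - (a * a)) == (b - res)) and (min(-3, -1) < (a * a))) evaluates to false; next acc becomes 1; next final value 3; agreement on 3.
Checked all 504 inputs in the declared domain: the outputs agree on every one.
verdict: equivalent


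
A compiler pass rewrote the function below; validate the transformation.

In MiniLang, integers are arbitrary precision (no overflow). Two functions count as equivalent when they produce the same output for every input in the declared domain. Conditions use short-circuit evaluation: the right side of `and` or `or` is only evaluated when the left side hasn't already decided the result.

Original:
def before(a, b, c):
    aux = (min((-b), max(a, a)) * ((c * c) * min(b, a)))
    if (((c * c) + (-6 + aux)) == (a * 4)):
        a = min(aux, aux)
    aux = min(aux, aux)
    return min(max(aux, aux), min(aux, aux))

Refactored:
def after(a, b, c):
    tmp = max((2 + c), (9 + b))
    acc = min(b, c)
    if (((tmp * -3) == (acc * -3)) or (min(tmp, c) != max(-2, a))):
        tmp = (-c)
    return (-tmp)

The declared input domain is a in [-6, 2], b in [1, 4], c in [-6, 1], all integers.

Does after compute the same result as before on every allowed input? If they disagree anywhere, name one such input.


At a=-6, b=1, c=-6: before gives 1296, after gives -6.
verdict: not equivalent; witness: a=-6, b=1, c=-6


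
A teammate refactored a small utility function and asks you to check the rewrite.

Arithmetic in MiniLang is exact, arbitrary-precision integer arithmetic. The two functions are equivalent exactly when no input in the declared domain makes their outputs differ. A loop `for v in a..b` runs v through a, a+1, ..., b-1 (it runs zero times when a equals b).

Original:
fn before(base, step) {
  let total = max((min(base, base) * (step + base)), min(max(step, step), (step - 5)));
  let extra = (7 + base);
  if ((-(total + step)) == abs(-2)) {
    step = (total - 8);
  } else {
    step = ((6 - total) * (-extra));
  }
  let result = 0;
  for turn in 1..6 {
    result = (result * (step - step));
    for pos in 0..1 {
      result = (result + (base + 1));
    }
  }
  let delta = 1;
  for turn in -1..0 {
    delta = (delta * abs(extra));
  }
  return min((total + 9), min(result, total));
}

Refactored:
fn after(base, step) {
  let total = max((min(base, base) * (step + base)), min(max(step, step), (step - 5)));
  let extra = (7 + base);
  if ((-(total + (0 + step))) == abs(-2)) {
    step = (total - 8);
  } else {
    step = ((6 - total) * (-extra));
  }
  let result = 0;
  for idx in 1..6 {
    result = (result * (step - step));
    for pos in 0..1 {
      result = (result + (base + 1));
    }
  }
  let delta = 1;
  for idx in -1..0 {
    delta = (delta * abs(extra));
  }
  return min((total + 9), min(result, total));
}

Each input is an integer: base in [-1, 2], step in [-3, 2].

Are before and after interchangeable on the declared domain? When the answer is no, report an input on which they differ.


Comparing the listings, the differences include: constant usage differs; also local variable names differ; also arithmetic usage differs.
One worked example (base=-1, step=1) — before: total=0, then extra=6, then ((-(total + step)) == abs(-2)) is false, then step=-36, then result=0, then (turn=1), then result=0, then (pos=0), then result=0, then (turn=2), then result=0, then (pos=0), then result=0, then (turn=3), then result=0, then (pos=0), then result=0, then (turn=4), then result=0, then (pos=0), then result=0, then (turn=5), then result=0, then (pos=0), then result=0, then delta=1, then (turn=-1), then delta=6, then returns 0; after: total=0, then extra=6, then ((-(total + (0 + step))) == abs(-2)) is false, then step=-36, then result=0, then (idx=1), then result=0, then (pos=0), then result=0, then (idx=2), then result=0, then (pos=0), then result=0, then (idx=3), then result=0, then (pos=0), then result=0, then (idx=4), then result=0, then (pos=0), then result=0, then (idx=5), then result=0, then (pos=0), then result=0, then delta=1, then (idx=-1), then delta=6, then returns 0; agreement on 0.
Checked all 24 inputs in the declared domain: the outputs agree on every one.
verdict: equivalent
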